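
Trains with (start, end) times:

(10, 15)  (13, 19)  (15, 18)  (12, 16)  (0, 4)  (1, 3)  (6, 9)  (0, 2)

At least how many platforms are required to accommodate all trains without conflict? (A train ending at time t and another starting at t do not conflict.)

3

Count concurrent intervals with a sweep; the peak is the room count.
Events (time:±→running): 0:+→1 0:+→2 1:+→3 … peak 3.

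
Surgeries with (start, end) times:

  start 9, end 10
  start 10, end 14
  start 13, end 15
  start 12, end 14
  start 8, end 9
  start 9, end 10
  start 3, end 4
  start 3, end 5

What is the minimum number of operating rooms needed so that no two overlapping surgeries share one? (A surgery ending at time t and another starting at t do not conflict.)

3

The answer is the maximum number of intervals overlapping at any instant.
Events (time:±→running): 3:+→1 3:+→2 4:-→1 5:-→0 8:+→1 9:-→0 9:+→1 9:+→2 10:-→1 10:-→0 10:+→1 12:+→2 13:+→3 … peak 3.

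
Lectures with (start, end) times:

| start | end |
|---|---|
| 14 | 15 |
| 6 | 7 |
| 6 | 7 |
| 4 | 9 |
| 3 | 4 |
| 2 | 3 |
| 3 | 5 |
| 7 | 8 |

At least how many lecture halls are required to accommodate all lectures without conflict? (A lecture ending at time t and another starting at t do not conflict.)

3

Count concurrent intervals with a sweep; the peak is the room count.
starts: [2, 3, 3, 4, 6, 6, 7, 14]
ends:   [3, 4, 5, 7, 7, 8, 9, 15]
s2→1 e3→0 s3→1 s3→2 e4→1 s4→2 e5→1 s6→2 s6→3  — peak 3.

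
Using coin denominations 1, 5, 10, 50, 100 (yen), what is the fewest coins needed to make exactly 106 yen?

106 = 1×100 + 1×5 + 1×1
Total coins = 1 + 1 + 1 = 3

3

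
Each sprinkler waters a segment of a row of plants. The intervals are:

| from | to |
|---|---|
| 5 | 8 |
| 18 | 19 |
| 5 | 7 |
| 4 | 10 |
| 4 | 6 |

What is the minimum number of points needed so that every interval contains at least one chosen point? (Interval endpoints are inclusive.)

Sort by right endpoint; whenever an interval is uncovered, place a point at its right end.
By right end: [4,6]  [5,7]  [5,8]  [4,10]  [18,19]
[4,6] uncovered → point at 6; [18,19] uncovered → point at 19.
Points: 6, 19 (2 total).

2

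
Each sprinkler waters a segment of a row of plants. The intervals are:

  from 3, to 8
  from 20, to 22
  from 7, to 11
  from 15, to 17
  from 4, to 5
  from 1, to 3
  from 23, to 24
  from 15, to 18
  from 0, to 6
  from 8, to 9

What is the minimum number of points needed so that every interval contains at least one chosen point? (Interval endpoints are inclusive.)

Sorted: [1,3] [4,5] [0,6] [3,8] [8,9] [7,11] [15,17] [15,18] [20,22] [23,24]
{[1,3]} hit by 3; {[4,5],[0,6],[3,8]} hit by 5; {[8,9],[7,11]} hit by 9; {[15,17],[15,18]} hit by 17; {[20,22]} hit by 22; {[23,24]} hit by 24.
Points: 3, 5, 9, 17, 22, 24 (6 total).

6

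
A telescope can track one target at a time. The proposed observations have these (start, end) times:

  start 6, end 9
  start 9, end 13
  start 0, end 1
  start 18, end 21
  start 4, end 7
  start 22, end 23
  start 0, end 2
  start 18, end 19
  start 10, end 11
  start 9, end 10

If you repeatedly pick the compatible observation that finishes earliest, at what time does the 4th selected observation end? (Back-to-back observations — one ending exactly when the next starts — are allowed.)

11

Greedy by earliest finish: after sorting by end time, pick each interval compatible with the last pick.
By end time: (0,1), (0,2), (4,7), (6,9), (9,10), (10,11), (9,13), (18,19), (18,21), (22,23).
Pick (0,1); next start ≥ 1 → (4,7); next start ≥ 7 → (9,10); next start ≥ 10 → (10,11); next start ≥ 11 → (18,19); next start ≥ 19 → (22,23).
Selected: (0,1) (4,7) (9,10) (10,11) (18,19) (22,23)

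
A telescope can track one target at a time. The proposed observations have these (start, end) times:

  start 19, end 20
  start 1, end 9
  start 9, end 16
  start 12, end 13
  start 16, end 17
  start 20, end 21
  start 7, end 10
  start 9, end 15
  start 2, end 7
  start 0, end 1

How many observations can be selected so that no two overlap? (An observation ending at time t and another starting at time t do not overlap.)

7

Sort by end time and greedily take each interval whose start is ≥ the last chosen end.
Sorted by end: (0,1)  (2,7)  (1,9)  (7,10)  (12,13)  (9,15)  (9,16)  (16,17)  (19,20)  (20,21)
take (0,1); take (2,7); take (7,10); take (12,13); skip (9,15); take (16,17); take (19,20); take (20,21).
Selected 7 observations.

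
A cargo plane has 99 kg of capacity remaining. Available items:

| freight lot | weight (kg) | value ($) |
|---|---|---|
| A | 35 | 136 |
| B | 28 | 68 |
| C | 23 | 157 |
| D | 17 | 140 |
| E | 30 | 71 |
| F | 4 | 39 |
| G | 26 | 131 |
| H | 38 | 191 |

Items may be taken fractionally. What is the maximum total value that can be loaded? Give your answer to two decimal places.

612.76

Sort by value per unit weight and fill in that order.
Ratios (sorted): F 9.75, D 8.24, C 6.83, G 5.04, H 5.03, A 3.89, B 2.43, E 2.37
take F (4 @ 39); take D (17 @ 140); take C (23 @ 157); take G (26 @ 131); take 29/38 of H → 145.76. Capacity used 99/99.
Total value = 612.76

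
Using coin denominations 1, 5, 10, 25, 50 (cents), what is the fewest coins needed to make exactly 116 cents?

Greedy: take as many of the largest coin as possible, then repeat with the remainder.
116 − 2×50→16 − 1×10→6 − 1×5→1 − 1×1→0
Total coins = 2 + 1 + 1 + 1 = 5

5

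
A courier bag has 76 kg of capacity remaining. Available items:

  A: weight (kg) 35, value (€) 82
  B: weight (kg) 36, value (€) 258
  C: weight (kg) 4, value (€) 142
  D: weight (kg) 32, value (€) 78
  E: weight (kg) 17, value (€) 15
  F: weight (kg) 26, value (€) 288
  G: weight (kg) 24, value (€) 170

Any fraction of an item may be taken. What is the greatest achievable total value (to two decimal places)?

758.83

Sort by value per unit weight and fill in that order.
Order: C (142/4=35.50) > F (288/26=11.08) > B (258/36=7.17) > G (170/24=7.08) > D (78/32=2.44) > A (82/35=2.34) > E (15/17=0.88)
Fill: take C (4 @ 142) → take F (26 @ 288) → take B (36 @ 258) → take 10/24 of G → 70.83; 76/76 used.
Total value = 758.83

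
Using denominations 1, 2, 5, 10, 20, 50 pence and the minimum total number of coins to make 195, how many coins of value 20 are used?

195 = 3×50 + 2×20 + 1×5
Count of 20: 2

2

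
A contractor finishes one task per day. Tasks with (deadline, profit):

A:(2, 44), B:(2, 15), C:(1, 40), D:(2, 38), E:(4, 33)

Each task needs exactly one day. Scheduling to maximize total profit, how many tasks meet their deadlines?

3

By profit: A(d2,44), C(d1,40), D(d2,38), E(d4,33), B(d2,15)
A→slot 2; C→slot 1; D skipped; E→slot 4; B skipped.
3 of 5 scheduled.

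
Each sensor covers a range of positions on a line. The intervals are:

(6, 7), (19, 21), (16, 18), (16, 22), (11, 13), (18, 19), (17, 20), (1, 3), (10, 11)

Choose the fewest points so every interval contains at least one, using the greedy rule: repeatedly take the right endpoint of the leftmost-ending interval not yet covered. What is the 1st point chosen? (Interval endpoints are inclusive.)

Process intervals by earliest right end; each time one isn't hit yet, stab at its right endpoint.
Sorted: [1,3] [6,7] [10,11] [11,13] [16,18] [18,19] [17,20] [19,21] [16,22]
{[1,3]} hit by 3; {[6,7]} hit by 7; {[10,11],[11,13]} hit by 11; {[16,18],[18,19],[17,20]} hit by 18; {[19,21],[16,22]} hit by 21.
Points: 3, 7, 11, 18, 21 (5 total).

3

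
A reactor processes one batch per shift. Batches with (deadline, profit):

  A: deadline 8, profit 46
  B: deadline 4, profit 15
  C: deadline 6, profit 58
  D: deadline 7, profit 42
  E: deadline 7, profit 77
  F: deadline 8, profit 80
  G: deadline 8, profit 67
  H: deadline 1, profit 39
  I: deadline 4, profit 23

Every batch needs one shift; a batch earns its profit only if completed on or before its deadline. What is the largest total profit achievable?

Sort by profit descending; place each in the latest free slot ≤ its deadline.
By profit: F(d8,80), E(d7,77), G(d8,67), C(d6,58), A(d8,46), D(d7,42), H(d1,39), I(d4,23), B(d4,15)
F→slot 8; E→slot 7; G→slot 6; C→slot 5; A→slot 4; D→slot 3; H→slot 1; I→slot 2; B skipped.
Profit = 39 + 23 + 42 + 46 + 58 + 67 + 77 + 80 = 432

432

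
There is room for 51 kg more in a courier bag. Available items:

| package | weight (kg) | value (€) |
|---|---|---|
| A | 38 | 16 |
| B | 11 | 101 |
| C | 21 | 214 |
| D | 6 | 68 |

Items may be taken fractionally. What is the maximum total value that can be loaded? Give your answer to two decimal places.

Greedy by value/weight ratio, highest first.
Order: D (68/6=11.33) > C (214/21=10.19) > B (101/11=9.18) > A (16/38=0.42)
Fill: take D (6 @ 68) → take C (21 @ 214) → take B (11 @ 101) → take 13/38 of A → 5.47; 51/51 used.
Total value = 388.47

388.47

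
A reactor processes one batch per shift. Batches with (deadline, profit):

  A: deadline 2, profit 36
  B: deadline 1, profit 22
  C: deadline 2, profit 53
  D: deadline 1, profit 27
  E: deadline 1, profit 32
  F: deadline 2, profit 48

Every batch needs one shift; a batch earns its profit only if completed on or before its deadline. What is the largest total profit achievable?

Sort by profit descending; place each in the latest free slot ≤ its deadline.
By profit: C(d2,53), F(d2,48), A(d2,36), E(d1,32), D(d1,27), B(d1,22)
C→slot 2; F→slot 1; A skipped; E skipped; D skipped; B skipped.
Profit = 48 + 53 = 101

101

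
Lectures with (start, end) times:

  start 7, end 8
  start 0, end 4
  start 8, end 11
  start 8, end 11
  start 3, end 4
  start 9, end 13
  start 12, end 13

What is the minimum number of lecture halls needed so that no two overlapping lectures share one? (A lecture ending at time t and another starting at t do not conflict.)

3

The answer is the maximum number of intervals overlapping at any instant.
starts: [0, 3, 7, 8, 8, 9, 12]
ends:   [4, 4, 8, 11, 11, 13, 13]
s0→1 s3→2 e4→1 e4→0 s7→1 e8→0 s8→1 s8→2 s9→3  — peak 3.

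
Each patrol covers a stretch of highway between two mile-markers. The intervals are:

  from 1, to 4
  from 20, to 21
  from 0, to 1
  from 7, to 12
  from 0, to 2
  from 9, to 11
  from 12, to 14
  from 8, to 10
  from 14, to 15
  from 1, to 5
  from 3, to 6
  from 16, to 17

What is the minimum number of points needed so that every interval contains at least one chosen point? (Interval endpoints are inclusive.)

6

Sort by right endpoint; whenever an interval is uncovered, place a point at its right end.
By right end: [0,1]  [0,2]  [1,4]  [1,5]  [3,6]  [8,10]  [9,11]  [7,12]  [12,14]  [14,15]  [16,17]  [20,21]
[0,1] uncovered → point at 1; [3,6] uncovered → point at 6; [8,10] uncovered → point at 10; [12,14] uncovered → point at 14; [16,17] uncovered → point at 17; [20,21] uncovered → point at 21.
Points: 1, 6, 10, 14, 17, 21 (6 total).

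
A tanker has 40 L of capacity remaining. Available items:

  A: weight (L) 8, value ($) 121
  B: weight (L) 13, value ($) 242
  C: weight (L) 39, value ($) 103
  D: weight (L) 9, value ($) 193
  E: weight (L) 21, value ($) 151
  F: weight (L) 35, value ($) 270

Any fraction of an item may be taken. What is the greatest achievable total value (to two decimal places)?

633.14

Greedy by value/weight ratio, highest first.
Order: D (193/9=21.44) > B (242/13=18.62) > A (121/8=15.12) > F (270/35=7.71) > E (151/21=7.19) > C (103/39=2.64)
Fill: take D (9 @ 193) → take B (13 @ 242) → take A (8 @ 121) → take 10/35 of F → 77.14; 40/40 used.
Total value = 633.14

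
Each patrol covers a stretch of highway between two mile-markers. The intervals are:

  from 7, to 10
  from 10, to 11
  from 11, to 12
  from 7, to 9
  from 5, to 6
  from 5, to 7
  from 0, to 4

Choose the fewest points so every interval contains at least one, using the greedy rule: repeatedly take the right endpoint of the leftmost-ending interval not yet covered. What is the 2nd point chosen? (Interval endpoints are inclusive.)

By right end: [0,4]  [5,6]  [5,7]  [7,9]  [7,10]  [10,11]  [11,12]
[0,4] uncovered → point at 4; [5,6] uncovered → point at 6; [7,9] uncovered → point at 9; [10,11] uncovered → point at 11.
Points: 4, 6, 9, 11 (4 total).

6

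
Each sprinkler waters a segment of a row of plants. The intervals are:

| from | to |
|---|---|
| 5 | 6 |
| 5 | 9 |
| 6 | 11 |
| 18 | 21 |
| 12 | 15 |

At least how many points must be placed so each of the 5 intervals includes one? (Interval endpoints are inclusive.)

3

Sort by right endpoint; whenever an interval is uncovered, place a point at its right end.
Sorted: [5,6] [5,9] [6,11] [12,15] [18,21]
{[5,6],[5,9],[6,11]} hit by 6; {[12,15]} hit by 15; {[18,21]} hit by 21.
Points: 6, 15, 21 (3 total).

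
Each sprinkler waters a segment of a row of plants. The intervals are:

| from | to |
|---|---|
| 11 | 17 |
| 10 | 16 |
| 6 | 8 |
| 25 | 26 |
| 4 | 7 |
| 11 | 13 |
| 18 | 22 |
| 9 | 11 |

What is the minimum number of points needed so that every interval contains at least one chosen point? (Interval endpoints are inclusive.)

4

Sort by right endpoint; whenever an interval is uncovered, place a point at its right end.
By right end: [4,7]  [6,8]  [9,11]  [11,13]  [10,16]  [11,17]  [18,22]  [25,26]
[4,7] uncovered → point at 7; [9,11] uncovered → point at 11; [18,22] uncovered → point at 22; [25,26] uncovered → point at 26.
Points: 7, 11, 22, 26 (4 total).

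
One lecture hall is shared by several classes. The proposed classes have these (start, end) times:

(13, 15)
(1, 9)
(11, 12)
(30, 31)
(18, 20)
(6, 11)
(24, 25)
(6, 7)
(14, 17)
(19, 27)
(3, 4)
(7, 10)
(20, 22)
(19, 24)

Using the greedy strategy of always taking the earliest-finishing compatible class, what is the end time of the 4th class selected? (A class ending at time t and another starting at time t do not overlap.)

12

By end time: (3,4), (6,7), (1,9), (7,10), (6,11), (11,12), (13,15), (14,17), (18,20), (20,22), (19,24), (24,25), (19,27), (30,31).
Pick (3,4); next start ≥ 4 → (6,7); next start ≥ 7 → (7,10); next start ≥ 10 → (11,12); next start ≥ 12 → (13,15); next start ≥ 15 → (18,20); next start ≥ 20 → (20,22); next start ≥ 22 → (24,25); next start ≥ 25 → (30,31).
Selected: (3,4) (6,7) (7,10) (11,12) (13,15) (18,20) (20,22) (24,25) (30,31)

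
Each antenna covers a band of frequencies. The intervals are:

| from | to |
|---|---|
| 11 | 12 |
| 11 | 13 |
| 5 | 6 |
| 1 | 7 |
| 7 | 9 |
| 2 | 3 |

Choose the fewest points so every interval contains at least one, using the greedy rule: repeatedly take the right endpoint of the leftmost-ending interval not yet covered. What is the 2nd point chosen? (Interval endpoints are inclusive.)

6

Sorted: [2,3] [5,6] [1,7] [7,9] [11,12] [11,13]
{[2,3]} hit by 3; {[5,6],[1,7]} hit by 6; {[7,9]} hit by 9; {[11,12],[11,13]} hit by 12.
Points: 3, 6, 9, 12 (4 total).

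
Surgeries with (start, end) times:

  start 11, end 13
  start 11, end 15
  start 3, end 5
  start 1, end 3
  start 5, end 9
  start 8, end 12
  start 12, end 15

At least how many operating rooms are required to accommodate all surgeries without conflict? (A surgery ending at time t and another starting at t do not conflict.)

The answer is the maximum number of intervals overlapping at any instant.
starts: [1, 3, 5, 8, 11, 11, 12]
ends:   [3, 5, 9, 12, 13, 15, 15]
s1→1 e3→0 s3→1 e5→0 s5→1 s8→2 e9→1 s11→2 s11→3  — peak 3.

3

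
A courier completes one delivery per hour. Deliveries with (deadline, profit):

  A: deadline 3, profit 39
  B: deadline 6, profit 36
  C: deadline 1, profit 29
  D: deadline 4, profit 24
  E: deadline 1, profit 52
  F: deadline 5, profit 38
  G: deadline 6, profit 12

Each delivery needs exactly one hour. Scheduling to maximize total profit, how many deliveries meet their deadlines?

6

Take jobs in profit order; each goes to the latest open slot no later than its deadline.
Profit order: E=52 A=39 F=38 B=36 C=29 D=24 G=12
Assign: E→slot 1, A→slot 3, F→slot 5, B→slot 6, C skipped, D→slot 4, G→slot 2.
Slots: [1:E] [2:G] [3:A] [4:D] [5:F] [6:B]
6 of 7 scheduled.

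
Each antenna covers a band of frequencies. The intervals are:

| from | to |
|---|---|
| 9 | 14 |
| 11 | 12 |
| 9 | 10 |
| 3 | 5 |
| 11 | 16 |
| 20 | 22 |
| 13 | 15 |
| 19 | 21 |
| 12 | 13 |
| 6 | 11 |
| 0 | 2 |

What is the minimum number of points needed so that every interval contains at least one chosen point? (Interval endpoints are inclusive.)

6

Process intervals by earliest right end; each time one isn't hit yet, stab at its right endpoint.
Sorted: [0,2] [3,5] [9,10] [6,11] [11,12] [12,13] [9,14] [13,15] [11,16] [19,21] [20,22]
{[0,2]} hit by 2; {[3,5]} hit by 5; {[9,10],[6,11]} hit by 10; {[11,12],[12,13],[9,14]} hit by 12; {[13,15],[11,16]} hit by 15; {[19,21],[20,22]} hit by 21.
Points: 2, 5, 10, 12, 15, 21 (6 total).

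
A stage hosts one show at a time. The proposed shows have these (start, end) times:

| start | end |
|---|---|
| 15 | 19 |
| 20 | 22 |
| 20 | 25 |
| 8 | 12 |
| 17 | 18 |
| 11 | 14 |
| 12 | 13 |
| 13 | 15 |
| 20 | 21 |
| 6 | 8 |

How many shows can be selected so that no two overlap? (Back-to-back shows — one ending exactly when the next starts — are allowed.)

6

Greedy by earliest finish: after sorting by end time, pick each interval compatible with the last pick.
Sorted by end: (6,8)  (8,12)  (12,13)  (11,14)  (13,15)  (17,18)  (15,19)  (20,21)  (20,22)  (20,25)
take (6,8); take (8,12); take (12,13); take (13,15); take (17,18); take (20,21).
Selected 6 shows.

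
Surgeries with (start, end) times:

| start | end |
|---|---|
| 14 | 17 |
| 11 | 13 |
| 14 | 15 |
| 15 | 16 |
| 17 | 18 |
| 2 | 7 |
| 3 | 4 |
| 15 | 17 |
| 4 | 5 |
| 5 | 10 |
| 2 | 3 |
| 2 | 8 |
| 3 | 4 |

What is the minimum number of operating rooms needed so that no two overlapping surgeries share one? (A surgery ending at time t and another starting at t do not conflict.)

4

Count concurrent intervals with a sweep; the peak is the room count.
Events (time:±→running): 2:+→1 2:+→2 2:+→3 3:-→2 3:+→3 3:+→4 … peak 4.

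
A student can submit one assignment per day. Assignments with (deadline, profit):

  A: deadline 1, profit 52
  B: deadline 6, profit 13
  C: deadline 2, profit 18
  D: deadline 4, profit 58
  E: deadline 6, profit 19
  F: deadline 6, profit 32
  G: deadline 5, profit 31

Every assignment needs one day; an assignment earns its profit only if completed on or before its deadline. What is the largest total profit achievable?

Sort by profit descending; place each in the latest free slot ≤ its deadline.
Profit order: D=58 A=52 F=32 G=31 E=19 C=18 B=13
Assign: D→slot 4, A→slot 1, F→slot 6, G→slot 5, E→slot 3, C→slot 2, B skipped.
Slots: [1:A] [2:C] [3:E] [4:D] [5:G] [6:F]
Profit = 52 + 18 + 19 + 58 + 31 + 32 = 210

210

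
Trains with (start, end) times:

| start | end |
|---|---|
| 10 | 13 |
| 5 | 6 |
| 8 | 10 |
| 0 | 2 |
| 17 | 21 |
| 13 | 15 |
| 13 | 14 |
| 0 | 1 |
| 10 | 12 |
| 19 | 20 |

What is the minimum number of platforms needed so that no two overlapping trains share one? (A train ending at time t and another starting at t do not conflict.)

Events (time:±→running): 0:+→1 0:+→2 … peak 2.

2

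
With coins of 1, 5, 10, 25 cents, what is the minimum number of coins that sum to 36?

3

Use the largest denomination that fits, subtract, and repeat.
36 = 1×25 + 1×10 + 1×1
Total coins = 1 + 1 + 1 = 3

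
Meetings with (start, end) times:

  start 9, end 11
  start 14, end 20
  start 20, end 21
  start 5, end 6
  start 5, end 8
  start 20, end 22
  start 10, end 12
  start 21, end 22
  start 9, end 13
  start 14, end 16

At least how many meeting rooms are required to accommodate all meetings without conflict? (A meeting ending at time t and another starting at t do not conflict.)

3

starts: [5, 5, 9, 9, 10, 14, 14, 20, 20, 21]
ends:   [6, 8, 11, 12, 13, 16, 20, 21, 22, 22]
s5→1 s5→2 e6→1 e8→0 s9→1 s9→2 s10→3  — peak 3.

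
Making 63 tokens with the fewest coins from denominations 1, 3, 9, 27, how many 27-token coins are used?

63 − 2×27→9 − 1×9→0
Count of 27: 2

2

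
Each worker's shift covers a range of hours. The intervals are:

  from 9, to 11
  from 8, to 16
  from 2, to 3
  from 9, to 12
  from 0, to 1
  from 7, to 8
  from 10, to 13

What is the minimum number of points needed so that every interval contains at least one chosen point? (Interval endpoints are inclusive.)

Process intervals by earliest right end; each time one isn't hit yet, stab at its right endpoint.
Sorted: [0,1] [2,3] [7,8] [9,11] [9,12] [10,13] [8,16]
{[0,1]} hit by 1; {[2,3]} hit by 3; {[7,8]} hit by 8; {[9,11],[9,12],[10,13],[8,16]} hit by 11.
Points: 1, 3, 8, 11 (4 total).

4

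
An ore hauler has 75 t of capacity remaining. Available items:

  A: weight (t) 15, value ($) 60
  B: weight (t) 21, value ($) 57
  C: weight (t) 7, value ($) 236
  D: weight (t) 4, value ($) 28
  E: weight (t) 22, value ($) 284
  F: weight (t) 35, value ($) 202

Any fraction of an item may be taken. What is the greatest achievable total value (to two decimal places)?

Greedy by value/weight ratio, highest first.
Order: C (236/7=33.71) > E (284/22=12.91) > D (28/4=7.00) > F (202/35=5.77) > A (60/15=4.00) > B (57/21=2.71)
Fill: take C (7 @ 236) → take E (22 @ 284) → take D (4 @ 28) → take F (35 @ 202) → take 7/15 of A → 28.00; 75/75 used.
Total value = 778.00

778.00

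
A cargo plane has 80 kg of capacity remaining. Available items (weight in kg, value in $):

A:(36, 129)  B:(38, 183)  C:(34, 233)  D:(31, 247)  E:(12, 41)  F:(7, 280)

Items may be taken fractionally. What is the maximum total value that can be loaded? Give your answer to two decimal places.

Order: F (280/7=40.00) > D (247/31=7.97) > C (233/34=6.85) > B (183/38=4.82) > A (129/36=3.58) > E (41/12=3.42)
Fill: take F (7 @ 280) → take D (31 @ 247) → take C (34 @ 233) → take 8/38 of B → 38.53; 80/80 used.
Total value = 798.53

798.53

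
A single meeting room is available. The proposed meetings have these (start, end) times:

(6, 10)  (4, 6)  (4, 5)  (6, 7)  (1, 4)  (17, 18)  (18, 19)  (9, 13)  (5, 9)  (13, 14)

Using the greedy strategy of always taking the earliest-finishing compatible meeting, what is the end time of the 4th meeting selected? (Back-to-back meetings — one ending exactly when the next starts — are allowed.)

13

Sort by end time and greedily take each interval whose start is ≥ the last chosen end.
Sorted by end: (1,4)  (4,5)  (4,6)  (6,7)  (5,9)  (6,10)  (9,13)  (13,14)  (17,18)  (18,19)
take (1,4); take (4,5); skip (4,6); take (6,7); take (9,13); take (13,14); take (17,18); take (18,19).
Selected: (1,4) (4,5) (6,7) (9,13) (13,14) (17,18) (18,19)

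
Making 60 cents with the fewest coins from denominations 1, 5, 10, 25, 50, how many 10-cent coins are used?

Use the largest denomination that fits, subtract, and repeat.
60 = 1×50 + 1×10
Count of 10: 1

1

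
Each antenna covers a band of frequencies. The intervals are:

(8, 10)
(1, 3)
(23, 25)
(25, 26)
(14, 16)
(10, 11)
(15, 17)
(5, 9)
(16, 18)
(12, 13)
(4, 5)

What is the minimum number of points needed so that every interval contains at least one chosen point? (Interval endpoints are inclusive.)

Sorted: [1,3] [4,5] [5,9] [8,10] [10,11] [12,13] [14,16] [15,17] [16,18] [23,25] [25,26]
{[1,3]} hit by 3; {[4,5],[5,9]} hit by 5; {[8,10],[10,11]} hit by 10; {[12,13]} hit by 13; {[14,16],[15,17],[16,18]} hit by 16; {[23,25],[25,26]} hit by 25.
Points: 3, 5, 10, 13, 16, 25 (6 total).

6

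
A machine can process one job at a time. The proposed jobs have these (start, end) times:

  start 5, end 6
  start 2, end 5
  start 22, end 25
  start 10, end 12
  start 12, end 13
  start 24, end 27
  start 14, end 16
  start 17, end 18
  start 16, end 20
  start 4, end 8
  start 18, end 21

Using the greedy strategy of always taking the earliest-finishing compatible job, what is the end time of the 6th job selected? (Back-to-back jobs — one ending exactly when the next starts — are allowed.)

18

Sort by end time and greedily take each interval whose start is ≥ the last chosen end.
By end time: (2,5), (5,6), (4,8), (10,12), (12,13), (14,16), (17,18), (16,20), (18,21), (22,25), (24,27).
Pick (2,5); next start ≥ 5 → (5,6); next start ≥ 6 → (10,12); next start ≥ 12 → (12,13); next start ≥ 13 → (14,16); next start ≥ 16 → (17,18); next start ≥ 18 → (18,21); next start ≥ 21 → (22,25).
Selected: (2,5) (5,6) (10,12) (12,13) (14,16) (17,18) (18,21) (22,25)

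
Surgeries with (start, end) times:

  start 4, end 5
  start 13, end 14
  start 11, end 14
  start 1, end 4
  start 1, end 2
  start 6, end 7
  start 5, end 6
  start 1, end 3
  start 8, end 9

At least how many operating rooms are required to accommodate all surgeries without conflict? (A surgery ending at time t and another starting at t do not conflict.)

3

Events (time:±→running): 1:+→1 1:+→2 1:+→3 … peak 3.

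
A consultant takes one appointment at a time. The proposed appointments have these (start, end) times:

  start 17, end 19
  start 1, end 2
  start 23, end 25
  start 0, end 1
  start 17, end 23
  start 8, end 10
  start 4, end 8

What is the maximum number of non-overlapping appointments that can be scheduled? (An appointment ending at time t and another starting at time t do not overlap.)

6

Greedy by earliest finish: after sorting by end time, pick each interval compatible with the last pick.
Sorted by end: (0,1)  (1,2)  (4,8)  (8,10)  (17,19)  (17,23)  (23,25)
take (0,1); take (1,2); take (4,8); take (8,10); take (17,19); take (23,25).
Selected 6 appointments.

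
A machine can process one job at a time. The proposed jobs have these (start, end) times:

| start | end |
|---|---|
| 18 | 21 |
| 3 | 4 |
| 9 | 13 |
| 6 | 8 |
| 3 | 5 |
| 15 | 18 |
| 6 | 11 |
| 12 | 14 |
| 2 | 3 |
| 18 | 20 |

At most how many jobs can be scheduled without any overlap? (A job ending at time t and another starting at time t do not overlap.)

6

Sort by end time and greedily take each interval whose start is ≥ the last chosen end.
By end time: (2,3), (3,4), (3,5), (6,8), (6,11), (9,13), (12,14), (15,18), (18,20), (18,21).
Pick (2,3); next start ≥ 3 → (3,4); next start ≥ 4 → (6,8); next start ≥ 8 → (9,13); next start ≥ 13 → (15,18); next start ≥ 18 → (18,20).
Selected 6 jobs.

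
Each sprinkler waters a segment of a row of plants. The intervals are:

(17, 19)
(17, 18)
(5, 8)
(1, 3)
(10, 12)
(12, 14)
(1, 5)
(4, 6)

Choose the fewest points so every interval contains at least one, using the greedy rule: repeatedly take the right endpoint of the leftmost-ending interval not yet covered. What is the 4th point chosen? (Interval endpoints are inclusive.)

18

Sort by right endpoint; whenever an interval is uncovered, place a point at its right end.
Sorted: [1,3] [1,5] [4,6] [5,8] [10,12] [12,14] [17,18] [17,19]
{[1,3],[1,5]} hit by 3; {[4,6],[5,8]} hit by 6; {[10,12],[12,14]} hit by 12; {[17,18],[17,19]} hit by 18.
Points: 3, 6, 12, 18 (4 total).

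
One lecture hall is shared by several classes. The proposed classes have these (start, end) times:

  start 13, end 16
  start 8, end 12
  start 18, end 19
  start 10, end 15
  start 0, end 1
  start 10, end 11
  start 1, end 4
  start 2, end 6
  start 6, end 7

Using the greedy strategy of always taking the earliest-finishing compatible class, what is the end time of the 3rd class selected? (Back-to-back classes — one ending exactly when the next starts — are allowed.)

7

By end time: (0,1), (1,4), (2,6), (6,7), (10,11), (8,12), (10,15), (13,16), (18,19).
Pick (0,1); next start ≥ 1 → (1,4); next start ≥ 4 → (6,7); next start ≥ 7 → (10,11); next start ≥ 11 → (13,16); next start ≥ 16 → (18,19).
Selected: (0,1) (1,4) (6,7) (10,11) (13,16) (18,19)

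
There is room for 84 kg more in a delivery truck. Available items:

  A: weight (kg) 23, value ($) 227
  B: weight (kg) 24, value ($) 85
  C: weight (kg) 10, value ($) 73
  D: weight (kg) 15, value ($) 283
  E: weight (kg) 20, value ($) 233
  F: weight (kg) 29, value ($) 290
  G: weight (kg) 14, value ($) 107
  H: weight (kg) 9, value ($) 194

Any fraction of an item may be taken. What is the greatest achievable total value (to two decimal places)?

Ratios (sorted): H 21.56, D 18.87, E 11.65, F 10.00, A 9.87, G 7.64, C 7.30, B 3.54
take H (9 @ 194); take D (15 @ 283); take E (20 @ 233); take F (29 @ 290); take 11/23 of A → 108.57. Capacity used 84/84.
Total value = 1108.57

1108.57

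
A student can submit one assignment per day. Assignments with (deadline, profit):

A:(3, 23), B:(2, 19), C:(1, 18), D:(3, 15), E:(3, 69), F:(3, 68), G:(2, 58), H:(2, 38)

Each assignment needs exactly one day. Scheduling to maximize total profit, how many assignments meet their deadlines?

Sort by profit descending; place each in the latest free slot ≤ its deadline.
By profit: E(d3,69), F(d3,68), G(d2,58), H(d2,38), A(d3,23), B(d2,19), C(d1,18), D(d3,15)
E→slot 3; F→slot 2; G→slot 1; H skipped; A skipped; B skipped; C skipped; D skipped.
3 of 8 scheduled.

3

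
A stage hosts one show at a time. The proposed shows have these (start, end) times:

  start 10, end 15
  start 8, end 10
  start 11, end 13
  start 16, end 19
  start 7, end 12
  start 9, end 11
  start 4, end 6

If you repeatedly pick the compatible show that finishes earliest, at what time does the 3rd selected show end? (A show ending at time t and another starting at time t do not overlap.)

Greedy by earliest finish: after sorting by end time, pick each interval compatible with the last pick.
By end time: (4,6), (8,10), (9,11), (7,12), (11,13), (10,15), (16,19).
Pick (4,6); next start ≥ 6 → (8,10); next start ≥ 10 → (11,13); next start ≥ 13 → (16,19).
Selected: (4,6) (8,10) (11,13) (16,19)

13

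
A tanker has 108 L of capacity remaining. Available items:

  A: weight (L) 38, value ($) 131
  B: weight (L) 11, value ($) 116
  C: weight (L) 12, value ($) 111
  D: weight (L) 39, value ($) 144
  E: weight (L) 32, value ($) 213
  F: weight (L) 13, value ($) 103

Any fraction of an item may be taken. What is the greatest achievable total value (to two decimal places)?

Ratios (sorted): B 10.55, C 9.25, F 7.92, E 6.66, D 3.69, A 3.45
take B (11 @ 116); take C (12 @ 111); take F (13 @ 103); take E (32 @ 213); take D (39 @ 144); take 1/38 of A → 3.45. Capacity used 108/108.
Total value = 690.45

690.45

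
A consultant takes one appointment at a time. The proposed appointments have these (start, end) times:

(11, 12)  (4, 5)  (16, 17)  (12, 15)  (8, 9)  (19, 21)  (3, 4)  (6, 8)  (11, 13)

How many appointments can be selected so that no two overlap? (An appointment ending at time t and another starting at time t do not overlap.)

8

Sort by end time and greedily take each interval whose start is ≥ the last chosen end.
By end time: (3,4), (4,5), (6,8), (8,9), (11,12), (11,13), (12,15), (16,17), (19,21).
Pick (3,4); next start ≥ 4 → (4,5); next start ≥ 5 → (6,8); next start ≥ 8 → (8,9); next start ≥ 9 → (11,12); next start ≥ 12 → (12,15); next start ≥ 15 → (16,17); next start ≥ 17 → (19,21).
Selected 8 appointments.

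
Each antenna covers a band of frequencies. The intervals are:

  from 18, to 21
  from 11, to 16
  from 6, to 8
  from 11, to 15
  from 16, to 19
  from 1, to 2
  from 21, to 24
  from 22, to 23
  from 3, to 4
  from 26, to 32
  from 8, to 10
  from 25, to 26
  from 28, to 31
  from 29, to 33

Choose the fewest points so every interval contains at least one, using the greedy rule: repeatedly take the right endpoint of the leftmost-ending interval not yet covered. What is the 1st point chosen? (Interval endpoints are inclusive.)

Sorted: [1,2] [3,4] [6,8] [8,10] [11,15] [11,16] [16,19] [18,21] [22,23] [21,24] [25,26] [28,31] [26,32] [29,33]
{[1,2]} hit by 2; {[3,4]} hit by 4; {[6,8],[8,10]} hit by 8; {[11,15],[11,16]} hit by 15; {[16,19],[18,21]} hit by 19; {[22,23],[21,24]} hit by 23; {[25,26]} hit by 26; {[28,31],[26,32],[29,33]} hit by 31.
Points: 2, 4, 8, 15, 19, 23, 26, 31 (8 total).

2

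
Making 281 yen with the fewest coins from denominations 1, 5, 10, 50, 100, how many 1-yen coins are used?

Greedy: take as many of the largest coin as possible, then repeat with the remainder.
281 = 2×100 + 1×50 + 3×10 + 1×1
Count of 1: 1

1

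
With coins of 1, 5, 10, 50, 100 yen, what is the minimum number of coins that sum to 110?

2

Greedy: take as many of the largest coin as possible, then repeat with the remainder.
110 = 1×100 + 1×10
Total coins = 1 + 1 = 2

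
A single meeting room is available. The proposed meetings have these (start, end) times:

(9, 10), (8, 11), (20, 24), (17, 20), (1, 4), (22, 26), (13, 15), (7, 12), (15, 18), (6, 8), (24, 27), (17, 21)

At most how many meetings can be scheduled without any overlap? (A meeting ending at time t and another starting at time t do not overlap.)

7

Sort by end time and greedily take each interval whose start is ≥ the last chosen end.
By end time: (1,4), (6,8), (9,10), (8,11), (7,12), (13,15), (15,18), (17,20), (17,21), (20,24), (22,26), (24,27).
Pick (1,4); next start ≥ 4 → (6,8); next start ≥ 8 → (9,10); next start ≥ 10 → (13,15); next start ≥ 15 → (15,18); next start ≥ 18 → (20,24); next start ≥ 24 → (24,27).
Selected 7 meetings.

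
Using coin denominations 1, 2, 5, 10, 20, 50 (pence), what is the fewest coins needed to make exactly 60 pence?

60 = 1×50 + 1×10
Total coins = 1 + 1 = 2

2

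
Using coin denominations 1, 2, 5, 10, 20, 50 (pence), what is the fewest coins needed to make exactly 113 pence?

5

113 = 2×50 + 1×10 + 1×2 + 1×1
Total coins = 2 + 1 + 1 + 1 = 5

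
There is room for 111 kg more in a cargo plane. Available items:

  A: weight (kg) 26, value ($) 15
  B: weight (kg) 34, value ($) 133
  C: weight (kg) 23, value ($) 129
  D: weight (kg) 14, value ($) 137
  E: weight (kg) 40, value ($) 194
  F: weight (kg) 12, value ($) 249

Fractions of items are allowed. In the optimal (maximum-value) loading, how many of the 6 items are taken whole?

Ratios (sorted): F 20.75, D 9.79, C 5.61, E 4.85, B 3.91, A 0.58
take F (12 @ 249); take D (14 @ 137); take C (23 @ 129); take E (40 @ 194); take 22/34 of B → 86.06. Capacity used 111/111.
4 item(s) taken whole; one partial (take 22/34 of B).

4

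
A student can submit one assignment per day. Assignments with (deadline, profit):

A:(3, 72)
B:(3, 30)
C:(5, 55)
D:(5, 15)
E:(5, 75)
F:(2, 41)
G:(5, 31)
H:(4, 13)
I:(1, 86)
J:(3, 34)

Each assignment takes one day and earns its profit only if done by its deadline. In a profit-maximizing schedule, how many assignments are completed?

Profit order: I=86 E=75 A=72 C=55 F=41 J=34 G=31 B=30 D=15 H=13
Assign: I→slot 1, E→slot 5, A→slot 3, C→slot 4, F→slot 2, J skipped, G skipped, B skipped, D skipped, H skipped.
Slots: [1:I] [2:F] [3:A] [4:C] [5:E]
5 of 10 scheduled.

5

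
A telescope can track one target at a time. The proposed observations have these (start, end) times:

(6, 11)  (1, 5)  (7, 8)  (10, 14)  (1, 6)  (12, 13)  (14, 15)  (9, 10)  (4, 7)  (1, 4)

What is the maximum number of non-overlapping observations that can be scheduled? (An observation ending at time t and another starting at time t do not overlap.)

By end time: (1,4), (1,5), (1,6), (4,7), (7,8), (9,10), (6,11), (12,13), (10,14), (14,15).
Pick (1,4); next start ≥ 4 → (4,7); next start ≥ 7 → (7,8); next start ≥ 8 → (9,10); next start ≥ 10 → (12,13); next start ≥ 13 → (14,15).
Selected 6 observations.

6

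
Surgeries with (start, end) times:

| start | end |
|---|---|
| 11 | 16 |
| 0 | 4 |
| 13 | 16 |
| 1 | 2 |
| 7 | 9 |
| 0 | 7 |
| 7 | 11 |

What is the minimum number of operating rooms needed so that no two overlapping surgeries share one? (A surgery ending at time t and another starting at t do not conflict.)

3

starts: [0, 0, 1, 7, 7, 11, 13]
ends:   [2, 4, 7, 9, 11, 16, 16]
s0→1 s0→2 s1→3  — peak 3.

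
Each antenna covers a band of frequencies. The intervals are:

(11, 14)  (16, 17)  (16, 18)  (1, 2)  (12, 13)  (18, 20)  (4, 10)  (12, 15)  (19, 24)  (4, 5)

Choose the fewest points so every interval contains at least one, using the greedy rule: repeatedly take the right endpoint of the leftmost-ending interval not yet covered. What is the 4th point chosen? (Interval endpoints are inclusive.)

Sort by right endpoint; whenever an interval is uncovered, place a point at its right end.
Sorted: [1,2] [4,5] [4,10] [12,13] [11,14] [12,15] [16,17] [16,18] [18,20] [19,24]
{[1,2]} hit by 2; {[4,5],[4,10]} hit by 5; {[12,13],[11,14],[12,15]} hit by 13; {[16,17],[16,18]} hit by 17; {[18,20],[19,24]} hit by 20.
Points: 2, 5, 13, 17, 20 (5 total).

17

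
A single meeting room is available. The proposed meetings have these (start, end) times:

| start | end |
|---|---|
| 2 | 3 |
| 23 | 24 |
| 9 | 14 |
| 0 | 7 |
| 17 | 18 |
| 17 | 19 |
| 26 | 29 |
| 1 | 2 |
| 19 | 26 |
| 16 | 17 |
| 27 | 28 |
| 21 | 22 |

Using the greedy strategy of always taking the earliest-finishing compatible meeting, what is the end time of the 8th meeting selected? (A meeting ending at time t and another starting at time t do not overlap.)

Sorted by end: (1,2)  (2,3)  (0,7)  (9,14)  (16,17)  (17,18)  (17,19)  (21,22)  (23,24)  (19,26)  (27,28)  (26,29)
take (1,2); take (2,3); take (9,14); take (16,17); take (17,18); skip (17,19); take (21,22); take (23,24); take (27,28).
Selected: (1,2) (2,3) (9,14) (16,17) (17,18) (21,22) (23,24) (27,28)

28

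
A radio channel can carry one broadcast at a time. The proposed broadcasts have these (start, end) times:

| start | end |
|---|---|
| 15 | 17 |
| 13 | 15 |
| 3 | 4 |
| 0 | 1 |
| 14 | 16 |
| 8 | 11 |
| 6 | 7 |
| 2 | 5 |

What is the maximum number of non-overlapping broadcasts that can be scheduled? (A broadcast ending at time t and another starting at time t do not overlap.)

6

Order by finish time; keep every interval that doesn't clash with the previous kept one.
Sorted by end: (0,1)  (3,4)  (2,5)  (6,7)  (8,11)  (13,15)  (14,16)  (15,17)
take (0,1); take (3,4); skip (2,5); take (6,7); take (8,11); take (13,15); take (15,17).
Selected 6 broadcasts.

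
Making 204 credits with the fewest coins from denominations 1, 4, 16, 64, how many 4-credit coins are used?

Use the largest denomination that fits, subtract, and repeat.
204 = 3×64 + 3×4
Count of 4: 3

3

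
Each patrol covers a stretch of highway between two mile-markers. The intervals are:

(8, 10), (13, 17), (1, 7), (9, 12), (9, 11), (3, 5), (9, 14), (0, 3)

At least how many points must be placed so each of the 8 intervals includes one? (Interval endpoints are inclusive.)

3

Process intervals by earliest right end; each time one isn't hit yet, stab at its right endpoint.
Sorted: [0,3] [3,5] [1,7] [8,10] [9,11] [9,12] [9,14] [13,17]
{[0,3],[3,5],[1,7]} hit by 3; {[8,10],[9,11],[9,12],[9,14]} hit by 10; {[13,17]} hit by 17.
Points: 3, 10, 17 (3 total).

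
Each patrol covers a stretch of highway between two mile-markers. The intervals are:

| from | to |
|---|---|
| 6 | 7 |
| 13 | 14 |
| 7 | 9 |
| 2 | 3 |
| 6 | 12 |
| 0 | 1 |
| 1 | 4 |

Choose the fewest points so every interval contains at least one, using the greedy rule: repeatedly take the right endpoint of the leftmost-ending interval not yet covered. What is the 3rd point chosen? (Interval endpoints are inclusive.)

7

Sort by right endpoint; whenever an interval is uncovered, place a point at its right end.
By right end: [0,1]  [2,3]  [1,4]  [6,7]  [7,9]  [6,12]  [13,14]
[0,1] uncovered → point at 1; [2,3] uncovered → point at 3; [6,7] uncovered → point at 7; [13,14] uncovered → point at 14.
Points: 1, 3, 7, 14 (4 total).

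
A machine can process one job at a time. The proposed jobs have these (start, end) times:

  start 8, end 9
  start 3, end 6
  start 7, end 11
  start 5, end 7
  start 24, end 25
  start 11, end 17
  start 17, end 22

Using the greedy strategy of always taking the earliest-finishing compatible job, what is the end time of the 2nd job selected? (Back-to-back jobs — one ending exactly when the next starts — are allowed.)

Sort by end time and greedily take each interval whose start is ≥ the last chosen end.
Sorted by end: (3,6)  (5,7)  (8,9)  (7,11)  (11,17)  (17,22)  (24,25)
take (3,6); skip (5,7); take (8,9); skip (7,11); take (11,17); take (17,22); take (24,25).
Selected: (3,6) (8,9) (11,17) (17,22) (24,25)

9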